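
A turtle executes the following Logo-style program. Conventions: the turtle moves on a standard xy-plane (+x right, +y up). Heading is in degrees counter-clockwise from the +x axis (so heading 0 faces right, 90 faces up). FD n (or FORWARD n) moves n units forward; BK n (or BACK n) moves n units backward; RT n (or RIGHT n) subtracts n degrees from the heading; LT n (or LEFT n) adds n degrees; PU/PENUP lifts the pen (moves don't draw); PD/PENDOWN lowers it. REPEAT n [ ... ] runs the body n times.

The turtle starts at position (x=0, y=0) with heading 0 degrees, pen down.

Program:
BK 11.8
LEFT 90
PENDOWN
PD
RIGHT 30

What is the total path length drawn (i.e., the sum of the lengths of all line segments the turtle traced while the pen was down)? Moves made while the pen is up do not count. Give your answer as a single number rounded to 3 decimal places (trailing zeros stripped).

Answer: 11.8

Derivation:
Executing turtle program step by step:
Start: pos=(0,0), heading=0, pen down
BK 11.8: (0,0) -> (-11.8,0) [heading=0, draw]
LT 90: heading 0 -> 90
PD: pen down
PD: pen down
RT 30: heading 90 -> 60
Final: pos=(-11.8,0), heading=60, 1 segment(s) drawn

Segment lengths:
  seg 1: (0,0) -> (-11.8,0), length = 11.8
Total = 11.8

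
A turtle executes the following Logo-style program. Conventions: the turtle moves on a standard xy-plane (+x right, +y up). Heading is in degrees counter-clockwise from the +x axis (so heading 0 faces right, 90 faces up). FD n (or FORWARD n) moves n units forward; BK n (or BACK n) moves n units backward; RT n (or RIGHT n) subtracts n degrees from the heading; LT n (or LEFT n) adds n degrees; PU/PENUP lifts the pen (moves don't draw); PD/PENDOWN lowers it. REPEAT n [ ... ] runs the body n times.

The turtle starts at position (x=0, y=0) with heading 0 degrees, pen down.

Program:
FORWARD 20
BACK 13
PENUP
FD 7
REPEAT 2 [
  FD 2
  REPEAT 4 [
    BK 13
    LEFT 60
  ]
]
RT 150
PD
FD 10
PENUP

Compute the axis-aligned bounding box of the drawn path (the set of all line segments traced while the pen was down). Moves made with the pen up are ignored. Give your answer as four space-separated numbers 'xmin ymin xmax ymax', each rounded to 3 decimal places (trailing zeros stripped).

Answer: -4.5 -17.99 20 0

Derivation:
Executing turtle program step by step:
Start: pos=(0,0), heading=0, pen down
FD 20: (0,0) -> (20,0) [heading=0, draw]
BK 13: (20,0) -> (7,0) [heading=0, draw]
PU: pen up
FD 7: (7,0) -> (14,0) [heading=0, move]
REPEAT 2 [
  -- iteration 1/2 --
  FD 2: (14,0) -> (16,0) [heading=0, move]
  REPEAT 4 [
    -- iteration 1/4 --
    BK 13: (16,0) -> (3,0) [heading=0, move]
    LT 60: heading 0 -> 60
    -- iteration 2/4 --
    BK 13: (3,0) -> (-3.5,-11.258) [heading=60, move]
    LT 60: heading 60 -> 120
    -- iteration 3/4 --
    BK 13: (-3.5,-11.258) -> (3,-22.517) [heading=120, move]
    LT 60: heading 120 -> 180
    -- iteration 4/4 --
    BK 13: (3,-22.517) -> (16,-22.517) [heading=180, move]
    LT 60: heading 180 -> 240
  ]
  -- iteration 2/2 --
  FD 2: (16,-22.517) -> (15,-24.249) [heading=240, move]
  REPEAT 4 [
    -- iteration 1/4 --
    BK 13: (15,-24.249) -> (21.5,-12.99) [heading=240, move]
    LT 60: heading 240 -> 300
    -- iteration 2/4 --
    BK 13: (21.5,-12.99) -> (15,-1.732) [heading=300, move]
    LT 60: heading 300 -> 0
    -- iteration 3/4 --
    BK 13: (15,-1.732) -> (2,-1.732) [heading=0, move]
    LT 60: heading 0 -> 60
    -- iteration 4/4 --
    BK 13: (2,-1.732) -> (-4.5,-12.99) [heading=60, move]
    LT 60: heading 60 -> 120
  ]
]
RT 150: heading 120 -> 330
PD: pen down
FD 10: (-4.5,-12.99) -> (4.16,-17.99) [heading=330, draw]
PU: pen up
Final: pos=(4.16,-17.99), heading=330, 3 segment(s) drawn

Segment endpoints: x in {-4.5, 0, 4.16, 7, 20}, y in {-17.99, -12.99, 0}
xmin=-4.5, ymin=-17.99, xmax=20, ymax=0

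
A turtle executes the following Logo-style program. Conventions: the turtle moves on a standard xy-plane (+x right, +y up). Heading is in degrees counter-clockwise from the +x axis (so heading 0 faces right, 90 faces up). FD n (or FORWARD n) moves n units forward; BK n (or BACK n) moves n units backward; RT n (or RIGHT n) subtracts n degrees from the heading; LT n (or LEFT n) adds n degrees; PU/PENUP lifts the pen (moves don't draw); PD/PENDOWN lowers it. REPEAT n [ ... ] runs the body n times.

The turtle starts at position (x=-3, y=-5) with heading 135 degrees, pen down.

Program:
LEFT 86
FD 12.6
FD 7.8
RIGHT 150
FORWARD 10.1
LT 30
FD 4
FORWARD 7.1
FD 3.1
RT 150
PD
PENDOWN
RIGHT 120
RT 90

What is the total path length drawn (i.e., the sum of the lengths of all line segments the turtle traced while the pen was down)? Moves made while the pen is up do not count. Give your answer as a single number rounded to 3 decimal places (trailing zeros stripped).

Answer: 44.7

Derivation:
Executing turtle program step by step:
Start: pos=(-3,-5), heading=135, pen down
LT 86: heading 135 -> 221
FD 12.6: (-3,-5) -> (-12.509,-13.266) [heading=221, draw]
FD 7.8: (-12.509,-13.266) -> (-18.396,-18.384) [heading=221, draw]
RT 150: heading 221 -> 71
FD 10.1: (-18.396,-18.384) -> (-15.108,-8.834) [heading=71, draw]
LT 30: heading 71 -> 101
FD 4: (-15.108,-8.834) -> (-15.871,-4.907) [heading=101, draw]
FD 7.1: (-15.871,-4.907) -> (-17.226,2.062) [heading=101, draw]
FD 3.1: (-17.226,2.062) -> (-17.817,5.105) [heading=101, draw]
RT 150: heading 101 -> 311
PD: pen down
PD: pen down
RT 120: heading 311 -> 191
RT 90: heading 191 -> 101
Final: pos=(-17.817,5.105), heading=101, 6 segment(s) drawn

Segment lengths:
  seg 1: (-3,-5) -> (-12.509,-13.266), length = 12.6
  seg 2: (-12.509,-13.266) -> (-18.396,-18.384), length = 7.8
  seg 3: (-18.396,-18.384) -> (-15.108,-8.834), length = 10.1
  seg 4: (-15.108,-8.834) -> (-15.871,-4.907), length = 4
  seg 5: (-15.871,-4.907) -> (-17.226,2.062), length = 7.1
  seg 6: (-17.226,2.062) -> (-17.817,5.105), length = 3.1
Total = 44.7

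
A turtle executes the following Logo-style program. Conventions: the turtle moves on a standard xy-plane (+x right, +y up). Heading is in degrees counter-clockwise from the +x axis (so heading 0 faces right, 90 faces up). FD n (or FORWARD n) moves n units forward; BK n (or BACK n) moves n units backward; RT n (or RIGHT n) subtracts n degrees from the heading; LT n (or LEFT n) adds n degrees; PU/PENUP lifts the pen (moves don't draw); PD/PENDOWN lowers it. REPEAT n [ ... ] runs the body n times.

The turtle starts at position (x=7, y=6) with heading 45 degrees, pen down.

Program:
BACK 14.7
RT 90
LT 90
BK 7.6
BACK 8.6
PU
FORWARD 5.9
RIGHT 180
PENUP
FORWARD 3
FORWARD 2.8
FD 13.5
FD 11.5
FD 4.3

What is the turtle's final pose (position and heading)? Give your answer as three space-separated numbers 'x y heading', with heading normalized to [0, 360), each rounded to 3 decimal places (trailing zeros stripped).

Executing turtle program step by step:
Start: pos=(7,6), heading=45, pen down
BK 14.7: (7,6) -> (-3.394,-4.394) [heading=45, draw]
RT 90: heading 45 -> 315
LT 90: heading 315 -> 45
BK 7.6: (-3.394,-4.394) -> (-8.768,-9.768) [heading=45, draw]
BK 8.6: (-8.768,-9.768) -> (-14.85,-15.85) [heading=45, draw]
PU: pen up
FD 5.9: (-14.85,-15.85) -> (-10.678,-11.678) [heading=45, move]
RT 180: heading 45 -> 225
PU: pen up
FD 3: (-10.678,-11.678) -> (-12.799,-13.799) [heading=225, move]
FD 2.8: (-12.799,-13.799) -> (-14.779,-15.779) [heading=225, move]
FD 13.5: (-14.779,-15.779) -> (-24.325,-25.325) [heading=225, move]
FD 11.5: (-24.325,-25.325) -> (-32.457,-33.457) [heading=225, move]
FD 4.3: (-32.457,-33.457) -> (-35.497,-36.497) [heading=225, move]
Final: pos=(-35.497,-36.497), heading=225, 3 segment(s) drawn

Answer: -35.497 -36.497 225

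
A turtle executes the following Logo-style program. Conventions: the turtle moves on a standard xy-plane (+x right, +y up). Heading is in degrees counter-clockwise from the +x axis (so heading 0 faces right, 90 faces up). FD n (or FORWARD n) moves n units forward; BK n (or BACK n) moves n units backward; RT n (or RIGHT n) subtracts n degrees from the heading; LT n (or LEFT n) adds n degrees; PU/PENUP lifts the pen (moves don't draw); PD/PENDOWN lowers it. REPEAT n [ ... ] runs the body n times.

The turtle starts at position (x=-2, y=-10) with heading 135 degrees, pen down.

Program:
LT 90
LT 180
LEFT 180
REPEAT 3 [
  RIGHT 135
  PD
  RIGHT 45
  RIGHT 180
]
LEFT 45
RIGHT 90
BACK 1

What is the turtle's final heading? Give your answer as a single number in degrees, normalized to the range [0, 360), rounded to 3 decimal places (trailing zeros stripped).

Executing turtle program step by step:
Start: pos=(-2,-10), heading=135, pen down
LT 90: heading 135 -> 225
LT 180: heading 225 -> 45
LT 180: heading 45 -> 225
REPEAT 3 [
  -- iteration 1/3 --
  RT 135: heading 225 -> 90
  PD: pen down
  RT 45: heading 90 -> 45
  RT 180: heading 45 -> 225
  -- iteration 2/3 --
  RT 135: heading 225 -> 90
  PD: pen down
  RT 45: heading 90 -> 45
  RT 180: heading 45 -> 225
  -- iteration 3/3 --
  RT 135: heading 225 -> 90
  PD: pen down
  RT 45: heading 90 -> 45
  RT 180: heading 45 -> 225
]
LT 45: heading 225 -> 270
RT 90: heading 270 -> 180
BK 1: (-2,-10) -> (-1,-10) [heading=180, draw]
Final: pos=(-1,-10), heading=180, 1 segment(s) drawn

Answer: 180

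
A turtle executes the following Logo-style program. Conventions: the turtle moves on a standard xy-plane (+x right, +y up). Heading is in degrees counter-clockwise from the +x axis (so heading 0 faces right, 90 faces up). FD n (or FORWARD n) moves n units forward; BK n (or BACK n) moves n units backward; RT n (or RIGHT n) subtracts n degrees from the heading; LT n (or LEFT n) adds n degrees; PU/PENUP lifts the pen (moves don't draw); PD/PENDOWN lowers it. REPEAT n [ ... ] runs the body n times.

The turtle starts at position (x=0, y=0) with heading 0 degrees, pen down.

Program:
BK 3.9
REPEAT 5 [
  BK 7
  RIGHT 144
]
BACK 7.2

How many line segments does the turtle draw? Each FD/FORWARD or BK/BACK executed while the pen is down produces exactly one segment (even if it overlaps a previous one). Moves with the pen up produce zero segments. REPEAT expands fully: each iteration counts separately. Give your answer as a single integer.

Answer: 7

Derivation:
Executing turtle program step by step:
Start: pos=(0,0), heading=0, pen down
BK 3.9: (0,0) -> (-3.9,0) [heading=0, draw]
REPEAT 5 [
  -- iteration 1/5 --
  BK 7: (-3.9,0) -> (-10.9,0) [heading=0, draw]
  RT 144: heading 0 -> 216
  -- iteration 2/5 --
  BK 7: (-10.9,0) -> (-5.237,4.114) [heading=216, draw]
  RT 144: heading 216 -> 72
  -- iteration 3/5 --
  BK 7: (-5.237,4.114) -> (-7.4,-2.543) [heading=72, draw]
  RT 144: heading 72 -> 288
  -- iteration 4/5 --
  BK 7: (-7.4,-2.543) -> (-9.563,4.114) [heading=288, draw]
  RT 144: heading 288 -> 144
  -- iteration 5/5 --
  BK 7: (-9.563,4.114) -> (-3.9,0) [heading=144, draw]
  RT 144: heading 144 -> 0
]
BK 7.2: (-3.9,0) -> (-11.1,0) [heading=0, draw]
Final: pos=(-11.1,0), heading=0, 7 segment(s) drawn
Segments drawn: 7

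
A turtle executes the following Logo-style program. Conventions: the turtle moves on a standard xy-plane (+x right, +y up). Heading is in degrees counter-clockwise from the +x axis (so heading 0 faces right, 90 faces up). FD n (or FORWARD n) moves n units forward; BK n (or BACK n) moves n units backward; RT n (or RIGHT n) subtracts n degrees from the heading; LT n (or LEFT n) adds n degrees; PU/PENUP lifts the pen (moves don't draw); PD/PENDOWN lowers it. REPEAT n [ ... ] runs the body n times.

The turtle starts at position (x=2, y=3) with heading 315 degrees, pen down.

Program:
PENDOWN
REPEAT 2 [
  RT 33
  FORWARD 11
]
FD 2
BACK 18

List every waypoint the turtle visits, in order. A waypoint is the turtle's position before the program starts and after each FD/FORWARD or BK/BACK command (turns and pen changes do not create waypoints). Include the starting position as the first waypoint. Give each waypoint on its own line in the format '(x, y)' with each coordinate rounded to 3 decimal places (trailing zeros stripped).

Executing turtle program step by step:
Start: pos=(2,3), heading=315, pen down
PD: pen down
REPEAT 2 [
  -- iteration 1/2 --
  RT 33: heading 315 -> 282
  FD 11: (2,3) -> (4.287,-7.76) [heading=282, draw]
  -- iteration 2/2 --
  RT 33: heading 282 -> 249
  FD 11: (4.287,-7.76) -> (0.345,-18.029) [heading=249, draw]
]
FD 2: (0.345,-18.029) -> (-0.372,-19.896) [heading=249, draw]
BK 18: (-0.372,-19.896) -> (6.079,-3.092) [heading=249, draw]
Final: pos=(6.079,-3.092), heading=249, 4 segment(s) drawn
Waypoints (5 total):
(2, 3)
(4.287, -7.76)
(0.345, -18.029)
(-0.372, -19.896)
(6.079, -3.092)

Answer: (2, 3)
(4.287, -7.76)
(0.345, -18.029)
(-0.372, -19.896)
(6.079, -3.092)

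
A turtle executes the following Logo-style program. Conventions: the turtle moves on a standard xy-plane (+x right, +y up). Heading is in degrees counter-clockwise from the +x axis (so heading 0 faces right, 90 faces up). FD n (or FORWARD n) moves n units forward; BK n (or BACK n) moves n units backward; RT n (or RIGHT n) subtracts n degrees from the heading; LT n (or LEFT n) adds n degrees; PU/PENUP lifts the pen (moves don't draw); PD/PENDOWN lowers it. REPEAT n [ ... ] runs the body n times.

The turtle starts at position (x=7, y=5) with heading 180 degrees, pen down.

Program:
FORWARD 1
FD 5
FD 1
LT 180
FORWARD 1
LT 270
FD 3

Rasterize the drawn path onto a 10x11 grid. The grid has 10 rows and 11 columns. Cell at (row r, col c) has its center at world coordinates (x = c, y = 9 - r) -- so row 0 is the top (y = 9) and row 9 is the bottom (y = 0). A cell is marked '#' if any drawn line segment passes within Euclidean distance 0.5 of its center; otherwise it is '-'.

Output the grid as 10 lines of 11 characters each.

Answer: -----------
-----------
-----------
-----------
########---
-#---------
-#---------
-#---------
-----------
-----------

Derivation:
Segment 0: (7,5) -> (6,5)
Segment 1: (6,5) -> (1,5)
Segment 2: (1,5) -> (0,5)
Segment 3: (0,5) -> (1,5)
Segment 4: (1,5) -> (1,2)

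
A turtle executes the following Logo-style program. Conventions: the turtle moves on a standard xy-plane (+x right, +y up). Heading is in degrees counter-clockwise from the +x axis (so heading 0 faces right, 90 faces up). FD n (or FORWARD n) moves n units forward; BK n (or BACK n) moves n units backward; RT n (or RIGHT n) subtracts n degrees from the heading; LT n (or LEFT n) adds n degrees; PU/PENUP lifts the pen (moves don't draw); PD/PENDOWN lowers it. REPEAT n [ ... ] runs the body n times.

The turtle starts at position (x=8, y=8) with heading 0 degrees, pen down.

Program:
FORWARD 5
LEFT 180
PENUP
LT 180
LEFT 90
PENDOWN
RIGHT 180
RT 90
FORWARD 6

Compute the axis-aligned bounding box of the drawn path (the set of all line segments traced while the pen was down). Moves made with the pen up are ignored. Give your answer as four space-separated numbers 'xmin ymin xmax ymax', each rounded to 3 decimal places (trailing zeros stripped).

Executing turtle program step by step:
Start: pos=(8,8), heading=0, pen down
FD 5: (8,8) -> (13,8) [heading=0, draw]
LT 180: heading 0 -> 180
PU: pen up
LT 180: heading 180 -> 0
LT 90: heading 0 -> 90
PD: pen down
RT 180: heading 90 -> 270
RT 90: heading 270 -> 180
FD 6: (13,8) -> (7,8) [heading=180, draw]
Final: pos=(7,8), heading=180, 2 segment(s) drawn

Segment endpoints: x in {7, 8, 13}, y in {8}
xmin=7, ymin=8, xmax=13, ymax=8

Answer: 7 8 13 8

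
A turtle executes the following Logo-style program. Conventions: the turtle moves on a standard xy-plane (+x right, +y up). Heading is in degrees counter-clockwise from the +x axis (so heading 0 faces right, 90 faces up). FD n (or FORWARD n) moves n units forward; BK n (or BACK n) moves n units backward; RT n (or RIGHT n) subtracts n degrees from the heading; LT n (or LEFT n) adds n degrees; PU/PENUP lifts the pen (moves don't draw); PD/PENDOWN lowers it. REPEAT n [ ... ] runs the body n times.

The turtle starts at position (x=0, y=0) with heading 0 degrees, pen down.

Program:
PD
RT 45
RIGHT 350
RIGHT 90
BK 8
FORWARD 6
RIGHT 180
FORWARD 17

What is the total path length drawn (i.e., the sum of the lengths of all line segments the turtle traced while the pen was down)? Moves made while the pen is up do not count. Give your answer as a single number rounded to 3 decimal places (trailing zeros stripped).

Answer: 31

Derivation:
Executing turtle program step by step:
Start: pos=(0,0), heading=0, pen down
PD: pen down
RT 45: heading 0 -> 315
RT 350: heading 315 -> 325
RT 90: heading 325 -> 235
BK 8: (0,0) -> (4.589,6.553) [heading=235, draw]
FD 6: (4.589,6.553) -> (1.147,1.638) [heading=235, draw]
RT 180: heading 235 -> 55
FD 17: (1.147,1.638) -> (10.898,15.564) [heading=55, draw]
Final: pos=(10.898,15.564), heading=55, 3 segment(s) drawn

Segment lengths:
  seg 1: (0,0) -> (4.589,6.553), length = 8
  seg 2: (4.589,6.553) -> (1.147,1.638), length = 6
  seg 3: (1.147,1.638) -> (10.898,15.564), length = 17
Total = 31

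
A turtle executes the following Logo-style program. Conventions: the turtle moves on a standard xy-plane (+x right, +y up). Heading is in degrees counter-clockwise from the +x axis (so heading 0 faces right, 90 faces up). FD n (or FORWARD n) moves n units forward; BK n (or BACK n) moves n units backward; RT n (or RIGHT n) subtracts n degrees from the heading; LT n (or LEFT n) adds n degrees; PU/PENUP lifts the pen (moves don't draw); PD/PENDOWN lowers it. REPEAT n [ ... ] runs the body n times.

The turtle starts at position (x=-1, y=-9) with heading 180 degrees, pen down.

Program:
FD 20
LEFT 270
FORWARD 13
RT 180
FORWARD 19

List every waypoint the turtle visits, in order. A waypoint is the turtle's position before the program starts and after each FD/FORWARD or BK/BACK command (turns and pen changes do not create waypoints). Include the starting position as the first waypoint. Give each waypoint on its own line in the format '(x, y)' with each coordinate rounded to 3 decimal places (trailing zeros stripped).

Answer: (-1, -9)
(-21, -9)
(-21, 4)
(-21, -15)

Derivation:
Executing turtle program step by step:
Start: pos=(-1,-9), heading=180, pen down
FD 20: (-1,-9) -> (-21,-9) [heading=180, draw]
LT 270: heading 180 -> 90
FD 13: (-21,-9) -> (-21,4) [heading=90, draw]
RT 180: heading 90 -> 270
FD 19: (-21,4) -> (-21,-15) [heading=270, draw]
Final: pos=(-21,-15), heading=270, 3 segment(s) drawn
Waypoints (4 total):
(-1, -9)
(-21, -9)
(-21, 4)
(-21, -15)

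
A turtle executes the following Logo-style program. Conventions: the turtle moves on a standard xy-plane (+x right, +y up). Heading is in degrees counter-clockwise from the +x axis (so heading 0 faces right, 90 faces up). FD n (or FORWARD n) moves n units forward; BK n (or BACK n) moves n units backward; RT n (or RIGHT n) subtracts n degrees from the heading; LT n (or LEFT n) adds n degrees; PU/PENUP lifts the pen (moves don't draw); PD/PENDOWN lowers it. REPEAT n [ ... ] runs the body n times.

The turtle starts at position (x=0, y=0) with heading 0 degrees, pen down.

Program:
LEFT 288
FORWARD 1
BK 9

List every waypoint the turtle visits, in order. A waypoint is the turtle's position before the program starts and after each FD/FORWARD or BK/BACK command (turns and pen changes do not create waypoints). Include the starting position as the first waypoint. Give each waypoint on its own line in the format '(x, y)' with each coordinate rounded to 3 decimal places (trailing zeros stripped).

Executing turtle program step by step:
Start: pos=(0,0), heading=0, pen down
LT 288: heading 0 -> 288
FD 1: (0,0) -> (0.309,-0.951) [heading=288, draw]
BK 9: (0.309,-0.951) -> (-2.472,7.608) [heading=288, draw]
Final: pos=(-2.472,7.608), heading=288, 2 segment(s) drawn
Waypoints (3 total):
(0, 0)
(0.309, -0.951)
(-2.472, 7.608)

Answer: (0, 0)
(0.309, -0.951)
(-2.472, 7.608)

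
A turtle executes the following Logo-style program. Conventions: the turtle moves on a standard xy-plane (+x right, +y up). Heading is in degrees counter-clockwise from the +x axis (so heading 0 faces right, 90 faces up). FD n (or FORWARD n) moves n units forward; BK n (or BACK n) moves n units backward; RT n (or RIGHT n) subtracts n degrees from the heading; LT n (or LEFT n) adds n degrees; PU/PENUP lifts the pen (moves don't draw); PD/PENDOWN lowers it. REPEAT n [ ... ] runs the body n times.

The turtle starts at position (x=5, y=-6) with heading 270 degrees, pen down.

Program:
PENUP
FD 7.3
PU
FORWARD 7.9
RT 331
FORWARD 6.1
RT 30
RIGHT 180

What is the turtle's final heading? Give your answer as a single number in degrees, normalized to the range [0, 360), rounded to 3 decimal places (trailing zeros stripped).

Answer: 89

Derivation:
Executing turtle program step by step:
Start: pos=(5,-6), heading=270, pen down
PU: pen up
FD 7.3: (5,-6) -> (5,-13.3) [heading=270, move]
PU: pen up
FD 7.9: (5,-13.3) -> (5,-21.2) [heading=270, move]
RT 331: heading 270 -> 299
FD 6.1: (5,-21.2) -> (7.957,-26.535) [heading=299, move]
RT 30: heading 299 -> 269
RT 180: heading 269 -> 89
Final: pos=(7.957,-26.535), heading=89, 0 segment(s) drawn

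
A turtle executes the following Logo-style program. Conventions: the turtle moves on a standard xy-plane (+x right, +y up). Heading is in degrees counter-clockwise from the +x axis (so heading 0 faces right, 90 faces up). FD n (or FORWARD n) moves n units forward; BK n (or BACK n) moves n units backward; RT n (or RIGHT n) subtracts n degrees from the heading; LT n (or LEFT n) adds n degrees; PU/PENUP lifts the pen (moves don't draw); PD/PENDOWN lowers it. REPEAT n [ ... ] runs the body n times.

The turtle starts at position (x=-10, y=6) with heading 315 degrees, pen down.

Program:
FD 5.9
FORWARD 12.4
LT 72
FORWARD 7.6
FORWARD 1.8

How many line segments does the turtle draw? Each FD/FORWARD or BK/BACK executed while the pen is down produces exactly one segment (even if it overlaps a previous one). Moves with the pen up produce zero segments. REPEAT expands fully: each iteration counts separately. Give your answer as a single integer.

Executing turtle program step by step:
Start: pos=(-10,6), heading=315, pen down
FD 5.9: (-10,6) -> (-5.828,1.828) [heading=315, draw]
FD 12.4: (-5.828,1.828) -> (2.94,-6.94) [heading=315, draw]
LT 72: heading 315 -> 27
FD 7.6: (2.94,-6.94) -> (9.712,-3.49) [heading=27, draw]
FD 1.8: (9.712,-3.49) -> (11.316,-2.673) [heading=27, draw]
Final: pos=(11.316,-2.673), heading=27, 4 segment(s) drawn
Segments drawn: 4

Answer: 4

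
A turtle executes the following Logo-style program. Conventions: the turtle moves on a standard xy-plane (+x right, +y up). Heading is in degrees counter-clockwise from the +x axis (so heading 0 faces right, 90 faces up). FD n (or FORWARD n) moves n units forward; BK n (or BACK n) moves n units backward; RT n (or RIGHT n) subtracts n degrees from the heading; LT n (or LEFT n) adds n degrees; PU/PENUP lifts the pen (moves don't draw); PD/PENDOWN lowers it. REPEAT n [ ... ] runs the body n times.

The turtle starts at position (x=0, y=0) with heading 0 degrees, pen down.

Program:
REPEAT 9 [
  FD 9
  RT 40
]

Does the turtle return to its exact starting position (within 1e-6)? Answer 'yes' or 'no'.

Answer: yes

Derivation:
Executing turtle program step by step:
Start: pos=(0,0), heading=0, pen down
REPEAT 9 [
  -- iteration 1/9 --
  FD 9: (0,0) -> (9,0) [heading=0, draw]
  RT 40: heading 0 -> 320
  -- iteration 2/9 --
  FD 9: (9,0) -> (15.894,-5.785) [heading=320, draw]
  RT 40: heading 320 -> 280
  -- iteration 3/9 --
  FD 9: (15.894,-5.785) -> (17.457,-14.648) [heading=280, draw]
  RT 40: heading 280 -> 240
  -- iteration 4/9 --
  FD 9: (17.457,-14.648) -> (12.957,-22.443) [heading=240, draw]
  RT 40: heading 240 -> 200
  -- iteration 5/9 --
  FD 9: (12.957,-22.443) -> (4.5,-25.521) [heading=200, draw]
  RT 40: heading 200 -> 160
  -- iteration 6/9 --
  FD 9: (4.5,-25.521) -> (-3.957,-22.443) [heading=160, draw]
  RT 40: heading 160 -> 120
  -- iteration 7/9 --
  FD 9: (-3.957,-22.443) -> (-8.457,-14.648) [heading=120, draw]
  RT 40: heading 120 -> 80
  -- iteration 8/9 --
  FD 9: (-8.457,-14.648) -> (-6.894,-5.785) [heading=80, draw]
  RT 40: heading 80 -> 40
  -- iteration 9/9 --
  FD 9: (-6.894,-5.785) -> (0,0) [heading=40, draw]
  RT 40: heading 40 -> 0
]
Final: pos=(0,0), heading=0, 9 segment(s) drawn

Start position: (0, 0)
Final position: (0, 0)
Distance = 0; < 1e-6 -> CLOSED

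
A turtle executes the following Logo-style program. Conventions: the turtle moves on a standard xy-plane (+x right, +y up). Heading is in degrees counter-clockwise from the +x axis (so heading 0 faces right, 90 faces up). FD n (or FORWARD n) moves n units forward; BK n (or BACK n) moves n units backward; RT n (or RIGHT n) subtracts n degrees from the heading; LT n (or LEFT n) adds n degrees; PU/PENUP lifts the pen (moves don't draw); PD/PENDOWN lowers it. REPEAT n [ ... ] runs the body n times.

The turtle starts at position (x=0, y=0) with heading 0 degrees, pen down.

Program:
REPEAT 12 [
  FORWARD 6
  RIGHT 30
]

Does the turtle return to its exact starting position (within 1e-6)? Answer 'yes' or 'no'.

Executing turtle program step by step:
Start: pos=(0,0), heading=0, pen down
REPEAT 12 [
  -- iteration 1/12 --
  FD 6: (0,0) -> (6,0) [heading=0, draw]
  RT 30: heading 0 -> 330
  -- iteration 2/12 --
  FD 6: (6,0) -> (11.196,-3) [heading=330, draw]
  RT 30: heading 330 -> 300
  -- iteration 3/12 --
  FD 6: (11.196,-3) -> (14.196,-8.196) [heading=300, draw]
  RT 30: heading 300 -> 270
  -- iteration 4/12 --
  FD 6: (14.196,-8.196) -> (14.196,-14.196) [heading=270, draw]
  RT 30: heading 270 -> 240
  -- iteration 5/12 --
  FD 6: (14.196,-14.196) -> (11.196,-19.392) [heading=240, draw]
  RT 30: heading 240 -> 210
  -- iteration 6/12 --
  FD 6: (11.196,-19.392) -> (6,-22.392) [heading=210, draw]
  RT 30: heading 210 -> 180
  -- iteration 7/12 --
  FD 6: (6,-22.392) -> (0,-22.392) [heading=180, draw]
  RT 30: heading 180 -> 150
  -- iteration 8/12 --
  FD 6: (0,-22.392) -> (-5.196,-19.392) [heading=150, draw]
  RT 30: heading 150 -> 120
  -- iteration 9/12 --
  FD 6: (-5.196,-19.392) -> (-8.196,-14.196) [heading=120, draw]
  RT 30: heading 120 -> 90
  -- iteration 10/12 --
  FD 6: (-8.196,-14.196) -> (-8.196,-8.196) [heading=90, draw]
  RT 30: heading 90 -> 60
  -- iteration 11/12 --
  FD 6: (-8.196,-8.196) -> (-5.196,-3) [heading=60, draw]
  RT 30: heading 60 -> 30
  -- iteration 12/12 --
  FD 6: (-5.196,-3) -> (0,0) [heading=30, draw]
  RT 30: heading 30 -> 0
]
Final: pos=(0,0), heading=0, 12 segment(s) drawn

Start position: (0, 0)
Final position: (0, 0)
Distance = 0; < 1e-6 -> CLOSED

Answer: yes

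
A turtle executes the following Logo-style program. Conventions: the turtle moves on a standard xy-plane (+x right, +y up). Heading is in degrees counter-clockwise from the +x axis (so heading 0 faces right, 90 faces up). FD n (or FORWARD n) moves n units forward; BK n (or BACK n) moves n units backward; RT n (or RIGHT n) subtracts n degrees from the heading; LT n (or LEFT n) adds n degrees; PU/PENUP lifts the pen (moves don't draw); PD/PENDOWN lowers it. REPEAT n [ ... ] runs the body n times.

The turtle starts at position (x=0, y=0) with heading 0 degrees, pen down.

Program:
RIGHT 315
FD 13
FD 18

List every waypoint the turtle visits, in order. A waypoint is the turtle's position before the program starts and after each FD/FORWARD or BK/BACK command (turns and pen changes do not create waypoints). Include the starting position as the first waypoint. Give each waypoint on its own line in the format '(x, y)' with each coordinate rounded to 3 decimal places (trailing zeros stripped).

Executing turtle program step by step:
Start: pos=(0,0), heading=0, pen down
RT 315: heading 0 -> 45
FD 13: (0,0) -> (9.192,9.192) [heading=45, draw]
FD 18: (9.192,9.192) -> (21.92,21.92) [heading=45, draw]
Final: pos=(21.92,21.92), heading=45, 2 segment(s) drawn
Waypoints (3 total):
(0, 0)
(9.192, 9.192)
(21.92, 21.92)

Answer: (0, 0)
(9.192, 9.192)
(21.92, 21.92)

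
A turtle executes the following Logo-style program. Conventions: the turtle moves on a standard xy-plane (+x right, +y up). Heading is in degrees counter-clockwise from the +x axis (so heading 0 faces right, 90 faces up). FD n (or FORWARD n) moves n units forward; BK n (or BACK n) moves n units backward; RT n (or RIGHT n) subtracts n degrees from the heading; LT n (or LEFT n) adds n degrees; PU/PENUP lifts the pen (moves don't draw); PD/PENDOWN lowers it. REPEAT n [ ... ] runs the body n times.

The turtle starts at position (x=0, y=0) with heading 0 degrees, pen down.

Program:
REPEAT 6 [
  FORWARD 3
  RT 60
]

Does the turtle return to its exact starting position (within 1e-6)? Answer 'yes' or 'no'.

Answer: yes

Derivation:
Executing turtle program step by step:
Start: pos=(0,0), heading=0, pen down
REPEAT 6 [
  -- iteration 1/6 --
  FD 3: (0,0) -> (3,0) [heading=0, draw]
  RT 60: heading 0 -> 300
  -- iteration 2/6 --
  FD 3: (3,0) -> (4.5,-2.598) [heading=300, draw]
  RT 60: heading 300 -> 240
  -- iteration 3/6 --
  FD 3: (4.5,-2.598) -> (3,-5.196) [heading=240, draw]
  RT 60: heading 240 -> 180
  -- iteration 4/6 --
  FD 3: (3,-5.196) -> (0,-5.196) [heading=180, draw]
  RT 60: heading 180 -> 120
  -- iteration 5/6 --
  FD 3: (0,-5.196) -> (-1.5,-2.598) [heading=120, draw]
  RT 60: heading 120 -> 60
  -- iteration 6/6 --
  FD 3: (-1.5,-2.598) -> (0,0) [heading=60, draw]
  RT 60: heading 60 -> 0
]
Final: pos=(0,0), heading=0, 6 segment(s) drawn

Start position: (0, 0)
Final position: (0, 0)
Distance = 0; < 1e-6 -> CLOSED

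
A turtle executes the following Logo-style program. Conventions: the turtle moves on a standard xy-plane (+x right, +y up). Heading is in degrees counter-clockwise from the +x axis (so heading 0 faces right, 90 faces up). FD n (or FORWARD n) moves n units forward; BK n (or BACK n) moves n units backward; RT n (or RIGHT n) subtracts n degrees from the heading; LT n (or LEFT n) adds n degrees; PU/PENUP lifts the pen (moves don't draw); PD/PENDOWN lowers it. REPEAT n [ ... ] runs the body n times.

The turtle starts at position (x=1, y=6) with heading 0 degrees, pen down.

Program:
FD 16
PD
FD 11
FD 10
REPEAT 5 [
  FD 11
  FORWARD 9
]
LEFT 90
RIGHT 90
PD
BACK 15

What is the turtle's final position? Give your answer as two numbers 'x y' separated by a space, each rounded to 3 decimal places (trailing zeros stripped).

Answer: 123 6

Derivation:
Executing turtle program step by step:
Start: pos=(1,6), heading=0, pen down
FD 16: (1,6) -> (17,6) [heading=0, draw]
PD: pen down
FD 11: (17,6) -> (28,6) [heading=0, draw]
FD 10: (28,6) -> (38,6) [heading=0, draw]
REPEAT 5 [
  -- iteration 1/5 --
  FD 11: (38,6) -> (49,6) [heading=0, draw]
  FD 9: (49,6) -> (58,6) [heading=0, draw]
  -- iteration 2/5 --
  FD 11: (58,6) -> (69,6) [heading=0, draw]
  FD 9: (69,6) -> (78,6) [heading=0, draw]
  -- iteration 3/5 --
  FD 11: (78,6) -> (89,6) [heading=0, draw]
  FD 9: (89,6) -> (98,6) [heading=0, draw]
  -- iteration 4/5 --
  FD 11: (98,6) -> (109,6) [heading=0, draw]
  FD 9: (109,6) -> (118,6) [heading=0, draw]
  -- iteration 5/5 --
  FD 11: (118,6) -> (129,6) [heading=0, draw]
  FD 9: (129,6) -> (138,6) [heading=0, draw]
]
LT 90: heading 0 -> 90
RT 90: heading 90 -> 0
PD: pen down
BK 15: (138,6) -> (123,6) [heading=0, draw]
Final: pos=(123,6), heading=0, 14 segment(s) drawn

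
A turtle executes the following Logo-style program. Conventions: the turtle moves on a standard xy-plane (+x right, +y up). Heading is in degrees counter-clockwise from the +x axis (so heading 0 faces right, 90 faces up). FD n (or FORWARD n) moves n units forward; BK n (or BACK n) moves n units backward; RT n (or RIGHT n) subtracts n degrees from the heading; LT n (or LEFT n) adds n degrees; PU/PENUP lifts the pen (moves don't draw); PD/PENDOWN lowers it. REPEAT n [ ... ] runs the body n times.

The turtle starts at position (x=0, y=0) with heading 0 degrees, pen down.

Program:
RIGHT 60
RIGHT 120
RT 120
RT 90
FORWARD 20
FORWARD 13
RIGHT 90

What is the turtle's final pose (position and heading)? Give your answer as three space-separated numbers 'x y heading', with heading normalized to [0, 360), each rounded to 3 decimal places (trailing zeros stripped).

Executing turtle program step by step:
Start: pos=(0,0), heading=0, pen down
RT 60: heading 0 -> 300
RT 120: heading 300 -> 180
RT 120: heading 180 -> 60
RT 90: heading 60 -> 330
FD 20: (0,0) -> (17.321,-10) [heading=330, draw]
FD 13: (17.321,-10) -> (28.579,-16.5) [heading=330, draw]
RT 90: heading 330 -> 240
Final: pos=(28.579,-16.5), heading=240, 2 segment(s) drawn

Answer: 28.579 -16.5 240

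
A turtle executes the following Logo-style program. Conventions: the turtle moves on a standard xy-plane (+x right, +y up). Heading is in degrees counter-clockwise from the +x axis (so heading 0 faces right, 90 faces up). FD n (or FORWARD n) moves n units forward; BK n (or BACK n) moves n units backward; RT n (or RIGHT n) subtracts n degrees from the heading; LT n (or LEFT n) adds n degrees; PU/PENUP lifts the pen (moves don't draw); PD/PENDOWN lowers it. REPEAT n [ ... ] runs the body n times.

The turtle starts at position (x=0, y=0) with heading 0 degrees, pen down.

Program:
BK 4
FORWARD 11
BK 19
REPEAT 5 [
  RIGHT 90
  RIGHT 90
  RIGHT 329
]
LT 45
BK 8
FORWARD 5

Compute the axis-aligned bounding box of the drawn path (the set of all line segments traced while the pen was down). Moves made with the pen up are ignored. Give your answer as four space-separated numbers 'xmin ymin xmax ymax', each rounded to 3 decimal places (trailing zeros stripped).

Executing turtle program step by step:
Start: pos=(0,0), heading=0, pen down
BK 4: (0,0) -> (-4,0) [heading=0, draw]
FD 11: (-4,0) -> (7,0) [heading=0, draw]
BK 19: (7,0) -> (-12,0) [heading=0, draw]
REPEAT 5 [
  -- iteration 1/5 --
  RT 90: heading 0 -> 270
  RT 90: heading 270 -> 180
  RT 329: heading 180 -> 211
  -- iteration 2/5 --
  RT 90: heading 211 -> 121
  RT 90: heading 121 -> 31
  RT 329: heading 31 -> 62
  -- iteration 3/5 --
  RT 90: heading 62 -> 332
  RT 90: heading 332 -> 242
  RT 329: heading 242 -> 273
  -- iteration 4/5 --
  RT 90: heading 273 -> 183
  RT 90: heading 183 -> 93
  RT 329: heading 93 -> 124
  -- iteration 5/5 --
  RT 90: heading 124 -> 34
  RT 90: heading 34 -> 304
  RT 329: heading 304 -> 335
]
LT 45: heading 335 -> 20
BK 8: (-12,0) -> (-19.518,-2.736) [heading=20, draw]
FD 5: (-19.518,-2.736) -> (-14.819,-1.026) [heading=20, draw]
Final: pos=(-14.819,-1.026), heading=20, 5 segment(s) drawn

Segment endpoints: x in {-19.518, -14.819, -12, -4, 0, 7}, y in {-2.736, -1.026, 0}
xmin=-19.518, ymin=-2.736, xmax=7, ymax=0

Answer: -19.518 -2.736 7 0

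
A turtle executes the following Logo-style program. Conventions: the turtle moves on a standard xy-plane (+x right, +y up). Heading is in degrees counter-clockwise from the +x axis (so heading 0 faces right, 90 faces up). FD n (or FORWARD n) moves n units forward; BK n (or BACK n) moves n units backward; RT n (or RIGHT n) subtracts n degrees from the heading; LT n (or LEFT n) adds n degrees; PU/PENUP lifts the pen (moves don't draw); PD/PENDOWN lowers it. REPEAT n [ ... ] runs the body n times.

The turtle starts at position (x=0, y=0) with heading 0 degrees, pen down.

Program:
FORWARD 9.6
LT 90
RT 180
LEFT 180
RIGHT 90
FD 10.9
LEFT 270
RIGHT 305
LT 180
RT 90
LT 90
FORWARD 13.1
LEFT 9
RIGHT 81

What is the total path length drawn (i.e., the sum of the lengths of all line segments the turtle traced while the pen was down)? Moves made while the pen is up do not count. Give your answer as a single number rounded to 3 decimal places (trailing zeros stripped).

Answer: 33.6

Derivation:
Executing turtle program step by step:
Start: pos=(0,0), heading=0, pen down
FD 9.6: (0,0) -> (9.6,0) [heading=0, draw]
LT 90: heading 0 -> 90
RT 180: heading 90 -> 270
LT 180: heading 270 -> 90
RT 90: heading 90 -> 0
FD 10.9: (9.6,0) -> (20.5,0) [heading=0, draw]
LT 270: heading 0 -> 270
RT 305: heading 270 -> 325
LT 180: heading 325 -> 145
RT 90: heading 145 -> 55
LT 90: heading 55 -> 145
FD 13.1: (20.5,0) -> (9.769,7.514) [heading=145, draw]
LT 9: heading 145 -> 154
RT 81: heading 154 -> 73
Final: pos=(9.769,7.514), heading=73, 3 segment(s) drawn

Segment lengths:
  seg 1: (0,0) -> (9.6,0), length = 9.6
  seg 2: (9.6,0) -> (20.5,0), length = 10.9
  seg 3: (20.5,0) -> (9.769,7.514), length = 13.1
Total = 33.6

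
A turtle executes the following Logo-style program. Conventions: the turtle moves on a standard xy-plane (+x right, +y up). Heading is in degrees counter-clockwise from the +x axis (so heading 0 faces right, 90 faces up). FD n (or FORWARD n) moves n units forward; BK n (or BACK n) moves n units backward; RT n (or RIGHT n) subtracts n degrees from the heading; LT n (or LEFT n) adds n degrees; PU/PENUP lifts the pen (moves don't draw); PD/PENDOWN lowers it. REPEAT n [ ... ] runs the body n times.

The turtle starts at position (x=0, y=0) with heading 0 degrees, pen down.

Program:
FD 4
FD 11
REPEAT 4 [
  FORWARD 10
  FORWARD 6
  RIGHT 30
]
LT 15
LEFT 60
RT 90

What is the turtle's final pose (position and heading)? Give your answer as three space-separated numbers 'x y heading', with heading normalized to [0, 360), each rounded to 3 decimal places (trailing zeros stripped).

Executing turtle program step by step:
Start: pos=(0,0), heading=0, pen down
FD 4: (0,0) -> (4,0) [heading=0, draw]
FD 11: (4,0) -> (15,0) [heading=0, draw]
REPEAT 4 [
  -- iteration 1/4 --
  FD 10: (15,0) -> (25,0) [heading=0, draw]
  FD 6: (25,0) -> (31,0) [heading=0, draw]
  RT 30: heading 0 -> 330
  -- iteration 2/4 --
  FD 10: (31,0) -> (39.66,-5) [heading=330, draw]
  FD 6: (39.66,-5) -> (44.856,-8) [heading=330, draw]
  RT 30: heading 330 -> 300
  -- iteration 3/4 --
  FD 10: (44.856,-8) -> (49.856,-16.66) [heading=300, draw]
  FD 6: (49.856,-16.66) -> (52.856,-21.856) [heading=300, draw]
  RT 30: heading 300 -> 270
  -- iteration 4/4 --
  FD 10: (52.856,-21.856) -> (52.856,-31.856) [heading=270, draw]
  FD 6: (52.856,-31.856) -> (52.856,-37.856) [heading=270, draw]
  RT 30: heading 270 -> 240
]
LT 15: heading 240 -> 255
LT 60: heading 255 -> 315
RT 90: heading 315 -> 225
Final: pos=(52.856,-37.856), heading=225, 10 segment(s) drawn

Answer: 52.856 -37.856 225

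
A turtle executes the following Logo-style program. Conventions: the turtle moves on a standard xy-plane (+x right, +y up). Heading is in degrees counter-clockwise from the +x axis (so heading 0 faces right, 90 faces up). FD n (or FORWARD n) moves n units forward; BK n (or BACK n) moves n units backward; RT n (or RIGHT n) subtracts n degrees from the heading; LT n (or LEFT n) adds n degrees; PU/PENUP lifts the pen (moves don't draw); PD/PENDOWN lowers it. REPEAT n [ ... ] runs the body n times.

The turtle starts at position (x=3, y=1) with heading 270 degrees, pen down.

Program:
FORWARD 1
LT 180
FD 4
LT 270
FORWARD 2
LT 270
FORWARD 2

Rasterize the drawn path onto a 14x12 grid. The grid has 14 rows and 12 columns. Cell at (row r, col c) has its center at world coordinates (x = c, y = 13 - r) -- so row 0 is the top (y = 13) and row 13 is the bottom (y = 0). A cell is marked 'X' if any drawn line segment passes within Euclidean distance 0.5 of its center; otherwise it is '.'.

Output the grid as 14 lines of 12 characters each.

Answer: ............
............
............
............
............
............
............
............
............
...XXX......
...X.X......
...X.X......
...X........
...X........

Derivation:
Segment 0: (3,1) -> (3,0)
Segment 1: (3,0) -> (3,4)
Segment 2: (3,4) -> (5,4)
Segment 3: (5,4) -> (5,2)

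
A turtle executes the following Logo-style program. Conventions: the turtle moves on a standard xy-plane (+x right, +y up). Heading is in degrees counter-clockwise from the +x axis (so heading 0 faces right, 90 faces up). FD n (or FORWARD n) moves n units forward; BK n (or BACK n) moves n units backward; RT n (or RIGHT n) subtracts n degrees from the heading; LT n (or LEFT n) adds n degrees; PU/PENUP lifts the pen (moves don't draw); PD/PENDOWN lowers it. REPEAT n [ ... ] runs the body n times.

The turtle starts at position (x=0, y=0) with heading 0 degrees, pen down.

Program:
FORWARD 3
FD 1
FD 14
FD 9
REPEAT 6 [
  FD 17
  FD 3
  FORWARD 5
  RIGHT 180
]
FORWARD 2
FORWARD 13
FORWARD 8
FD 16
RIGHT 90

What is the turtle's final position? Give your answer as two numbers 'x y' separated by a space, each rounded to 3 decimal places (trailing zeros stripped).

Answer: 66 0

Derivation:
Executing turtle program step by step:
Start: pos=(0,0), heading=0, pen down
FD 3: (0,0) -> (3,0) [heading=0, draw]
FD 1: (3,0) -> (4,0) [heading=0, draw]
FD 14: (4,0) -> (18,0) [heading=0, draw]
FD 9: (18,0) -> (27,0) [heading=0, draw]
REPEAT 6 [
  -- iteration 1/6 --
  FD 17: (27,0) -> (44,0) [heading=0, draw]
  FD 3: (44,0) -> (47,0) [heading=0, draw]
  FD 5: (47,0) -> (52,0) [heading=0, draw]
  RT 180: heading 0 -> 180
  -- iteration 2/6 --
  FD 17: (52,0) -> (35,0) [heading=180, draw]
  FD 3: (35,0) -> (32,0) [heading=180, draw]
  FD 5: (32,0) -> (27,0) [heading=180, draw]
  RT 180: heading 180 -> 0
  -- iteration 3/6 --
  FD 17: (27,0) -> (44,0) [heading=0, draw]
  FD 3: (44,0) -> (47,0) [heading=0, draw]
  FD 5: (47,0) -> (52,0) [heading=0, draw]
  RT 180: heading 0 -> 180
  -- iteration 4/6 --
  FD 17: (52,0) -> (35,0) [heading=180, draw]
  FD 3: (35,0) -> (32,0) [heading=180, draw]
  FD 5: (32,0) -> (27,0) [heading=180, draw]
  RT 180: heading 180 -> 0
  -- iteration 5/6 --
  FD 17: (27,0) -> (44,0) [heading=0, draw]
  FD 3: (44,0) -> (47,0) [heading=0, draw]
  FD 5: (47,0) -> (52,0) [heading=0, draw]
  RT 180: heading 0 -> 180
  -- iteration 6/6 --
  FD 17: (52,0) -> (35,0) [heading=180, draw]
  FD 3: (35,0) -> (32,0) [heading=180, draw]
  FD 5: (32,0) -> (27,0) [heading=180, draw]
  RT 180: heading 180 -> 0
]
FD 2: (27,0) -> (29,0) [heading=0, draw]
FD 13: (29,0) -> (42,0) [heading=0, draw]
FD 8: (42,0) -> (50,0) [heading=0, draw]
FD 16: (50,0) -> (66,0) [heading=0, draw]
RT 90: heading 0 -> 270
Final: pos=(66,0), heading=270, 26 segment(s) drawn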